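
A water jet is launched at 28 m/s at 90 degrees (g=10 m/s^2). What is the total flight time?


Given: v0 = 28 m/s, theta = 90 deg, g = 10 m/s^2
sin(90) = 1
Using T = 2*v0*sin(theta) / g
T = 2*28*1 / 10
T = 56 / 10
T = 28/5 s

28/5 s


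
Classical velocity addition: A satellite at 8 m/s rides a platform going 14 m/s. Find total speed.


Given: object velocity = 8 m/s, platform velocity = 14 m/s (same direction)
Using classical velocity addition: v_total = v_object + v_platform
v_total = 8 + 14
v_total = 22 m/s

22 m/s


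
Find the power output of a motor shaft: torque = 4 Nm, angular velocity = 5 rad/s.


Given: tau = 4 Nm, omega = 5 rad/s
Using P = tau * omega
P = 4 * 5
P = 20 W

20 W


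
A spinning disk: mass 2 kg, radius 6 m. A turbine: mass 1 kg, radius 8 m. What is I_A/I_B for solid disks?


Given: M1=2 kg, R1=6 m, M2=1 kg, R2=8 m
For a disk: I = (1/2)*M*R^2, so I_A/I_B = (M1*R1^2)/(M2*R2^2)
M1*R1^2 = 2*36 = 72
M2*R2^2 = 1*64 = 64
I_A/I_B = 72/64 = 9/8

9/8


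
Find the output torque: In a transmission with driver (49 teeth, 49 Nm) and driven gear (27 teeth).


Given: N1 = 49, N2 = 27, T1 = 49 Nm
Using T2/T1 = N2/N1
T2 = T1 * N2 / N1
T2 = 49 * 27 / 49
T2 = 1323 / 49
T2 = 27 Nm

27 Nm


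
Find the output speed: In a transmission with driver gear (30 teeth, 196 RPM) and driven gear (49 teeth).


Given: N1 = 30 teeth, w1 = 196 RPM, N2 = 49 teeth
Using N1*w1 = N2*w2
w2 = N1*w1 / N2
w2 = 30*196 / 49
w2 = 5880 / 49
w2 = 120 RPM

120 RPM


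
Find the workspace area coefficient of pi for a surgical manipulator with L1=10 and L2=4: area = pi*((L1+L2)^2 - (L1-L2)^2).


Given: L1 = 10, L2 = 4
(L1+L2)^2 = (14)^2 = 196
(L1-L2)^2 = (6)^2 = 36
Difference = 196 - 36 = 160
This equals 4*L1*L2 = 4*10*4 = 160
Workspace area = 160*pi

160


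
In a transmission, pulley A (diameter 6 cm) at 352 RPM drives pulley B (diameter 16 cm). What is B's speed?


Given: D1 = 6 cm, w1 = 352 RPM, D2 = 16 cm
Using D1*w1 = D2*w2
w2 = D1*w1 / D2
w2 = 6*352 / 16
w2 = 2112 / 16
w2 = 132 RPM

132 RPM


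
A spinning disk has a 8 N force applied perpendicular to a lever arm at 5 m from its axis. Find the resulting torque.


Given: F = 8 N, r = 5 m, angle = 90 deg (perpendicular)
Using tau = F * r * sin(90)
sin(90) = 1
tau = 8 * 5 * 1
tau = 40 Nm

40 Nm


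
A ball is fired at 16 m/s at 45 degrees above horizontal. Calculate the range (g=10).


Given: v0 = 16 m/s, theta = 45 deg, g = 10 m/s^2
sin(2*45) = sin(90) = 1
Using R = v0^2 * sin(2*theta) / g
R = 16^2 * 1 / 10
R = 256 / 10
R = 128/5 m

128/5 m


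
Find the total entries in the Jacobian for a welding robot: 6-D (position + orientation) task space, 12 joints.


Given: task space dimension = 6, joints = 12
Jacobian is a 6 x 12 matrix
Total entries = rows * columns
Total = 6 * 12
Total = 72

72


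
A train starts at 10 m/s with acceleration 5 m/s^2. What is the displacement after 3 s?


Given: v0 = 10 m/s, a = 5 m/s^2, t = 3 s
Using s = v0*t + (1/2)*a*t^2
s = 10*3 + (1/2)*5*3^2
s = 30 + (1/2)*45
s = 30 + 45/2
s = 105/2

105/2 m


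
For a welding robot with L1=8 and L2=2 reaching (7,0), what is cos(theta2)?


Given: L1 = 8, L2 = 2, target (x, y) = (7, 0)
Using cos(theta2) = (x^2 + y^2 - L1^2 - L2^2) / (2*L1*L2)
x^2 + y^2 = 7^2 + 0 = 49
L1^2 + L2^2 = 64 + 4 = 68
Numerator = 49 - 68 = -19
Denominator = 2*8*2 = 32
cos(theta2) = -19/32 = -19/32

-19/32


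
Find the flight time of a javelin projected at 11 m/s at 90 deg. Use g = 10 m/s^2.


Given: v0 = 11 m/s, theta = 90 deg, g = 10 m/s^2
sin(90) = 1
Using T = 2*v0*sin(theta) / g
T = 2*11*1 / 10
T = 22 / 10
T = 11/5 s

11/5 s


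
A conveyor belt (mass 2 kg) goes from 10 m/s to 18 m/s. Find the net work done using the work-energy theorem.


Given: m = 2 kg, v0 = 10 m/s, v = 18 m/s
Using W = (1/2)*m*(v^2 - v0^2)
v^2 = 18^2 = 324
v0^2 = 10^2 = 100
v^2 - v0^2 = 324 - 100 = 224
W = (1/2)*2*224 = 224 J

224 J


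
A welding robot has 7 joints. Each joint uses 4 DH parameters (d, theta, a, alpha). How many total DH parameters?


Given: 7 joints, 4 DH parameters per joint (d, theta, a, alpha)
Total DH parameters = number_of_joints * 4
Total = 7 * 4
Total = 28

28


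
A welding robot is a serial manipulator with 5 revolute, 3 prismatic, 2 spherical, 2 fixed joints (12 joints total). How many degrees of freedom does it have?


Given: serial robot with 5 revolute, 3 prismatic, 2 spherical, 2 fixed joints
DOF contribution per joint type: revolute=1, prismatic=1, spherical=3, fixed=0
DOF = 5*1 + 3*1 + 2*3 + 2*0
DOF = 14

14


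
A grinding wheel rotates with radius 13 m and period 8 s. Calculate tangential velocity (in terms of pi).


Given: radius r = 13 m, period T = 8 s
Using v = 2*pi*r / T
v = 2*pi*13 / 8
v = 26*pi / 8
v = 13/4*pi m/s

13/4*pi m/s


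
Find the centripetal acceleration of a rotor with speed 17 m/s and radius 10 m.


Given: v = 17 m/s, r = 10 m
Using a_c = v^2 / r
a_c = 17^2 / 10
a_c = 289 / 10
a_c = 289/10 m/s^2

289/10 m/s^2


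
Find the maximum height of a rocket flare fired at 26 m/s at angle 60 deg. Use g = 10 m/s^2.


Given: v0 = 26 m/s, theta = 60 deg, g = 10 m/s^2
sin^2(60) = 3/4
Using H = v0^2 * sin^2(theta) / (2*g)
H = 26^2 * 3/4 / (2*10)
H = 676 * 3/4 / 20
H = 507 / 20
H = 507/20 m

507/20 m


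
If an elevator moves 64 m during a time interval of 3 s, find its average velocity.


Given: distance d = 64 m, time t = 3 s
Using v = d / t
v = 64 / 3
v = 64/3 m/s

64/3 m/s


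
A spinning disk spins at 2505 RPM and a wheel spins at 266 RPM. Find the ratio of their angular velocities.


Given: RPM_A = 2505, RPM_B = 266
omega = 2*pi*RPM/60, so omega_A/omega_B = RPM_A / RPM_B
omega_A/omega_B = 2505 / 266
omega_A/omega_B = 2505/266

2505/266


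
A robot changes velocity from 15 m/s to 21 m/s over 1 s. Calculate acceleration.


Given: initial velocity v0 = 15 m/s, final velocity v = 21 m/s, time t = 1 s
Using a = (v - v0) / t
a = (21 - 15) / 1
a = 6 / 1
a = 6 m/s^2

6 m/s^2


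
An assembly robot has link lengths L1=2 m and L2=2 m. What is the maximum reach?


Given: L1 = 2 m, L2 = 2 m
For a 2-link planar arm, max reach = L1 + L2 (fully extended)
Max reach = 2 + 2
Max reach = 4 m

4 m


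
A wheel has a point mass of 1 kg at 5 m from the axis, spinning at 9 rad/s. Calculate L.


Given: m = 1 kg, r = 5 m, omega = 9 rad/s
For a point mass: I = m*r^2
I = 1*5^2 = 1*25 = 25
L = I*omega = 25*9
L = 225 kg*m^2/s

225 kg*m^2/s


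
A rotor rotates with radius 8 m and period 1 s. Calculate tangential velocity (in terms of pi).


Given: radius r = 8 m, period T = 1 s
Using v = 2*pi*r / T
v = 2*pi*8 / 1
v = 16*pi / 1
v = 16*pi m/s

16*pi m/s


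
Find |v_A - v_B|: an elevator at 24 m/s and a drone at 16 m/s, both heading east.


Given: v_A = 24 m/s east, v_B = 16 m/s east
Both move in the same direction; relative speed = |v_A - v_B|
|24 - 16| = |8|
= 8 m/s

8 m/s


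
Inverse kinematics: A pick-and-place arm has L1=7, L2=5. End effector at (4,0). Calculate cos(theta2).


Given: L1 = 7, L2 = 5, target (x, y) = (4, 0)
Using cos(theta2) = (x^2 + y^2 - L1^2 - L2^2) / (2*L1*L2)
x^2 + y^2 = 4^2 + 0 = 16
L1^2 + L2^2 = 49 + 25 = 74
Numerator = 16 - 74 = -58
Denominator = 2*7*5 = 70
cos(theta2) = -58/70 = -29/35

-29/35


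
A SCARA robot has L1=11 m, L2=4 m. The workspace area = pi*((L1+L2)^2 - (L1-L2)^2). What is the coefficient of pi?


Given: L1 = 11, L2 = 4
(L1+L2)^2 = (15)^2 = 225
(L1-L2)^2 = (7)^2 = 49
Difference = 225 - 49 = 176
This equals 4*L1*L2 = 4*11*4 = 176
Workspace area = 176*pi

176


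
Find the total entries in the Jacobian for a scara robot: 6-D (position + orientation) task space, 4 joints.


Given: task space dimension = 6, joints = 4
Jacobian is a 6 x 4 matrix
Total entries = rows * columns
Total = 6 * 4
Total = 24

24


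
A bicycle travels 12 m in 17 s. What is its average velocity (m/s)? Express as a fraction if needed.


Given: distance d = 12 m, time t = 17 s
Using v = d / t
v = 12 / 17
v = 12/17 m/s

12/17 m/s


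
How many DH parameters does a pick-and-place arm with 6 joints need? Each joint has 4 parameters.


Given: 6 joints, 4 DH parameters per joint (d, theta, a, alpha)
Total DH parameters = number_of_joints * 4
Total = 6 * 4
Total = 24

24


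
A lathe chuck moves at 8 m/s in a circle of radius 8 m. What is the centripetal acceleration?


Given: v = 8 m/s, r = 8 m
Using a_c = v^2 / r
a_c = 8^2 / 8
a_c = 64 / 8
a_c = 8 m/s^2

8 m/s^2


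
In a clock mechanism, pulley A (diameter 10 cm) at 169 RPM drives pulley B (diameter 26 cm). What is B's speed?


Given: D1 = 10 cm, w1 = 169 RPM, D2 = 26 cm
Using D1*w1 = D2*w2
w2 = D1*w1 / D2
w2 = 10*169 / 26
w2 = 1690 / 26
w2 = 65 RPM

65 RPM


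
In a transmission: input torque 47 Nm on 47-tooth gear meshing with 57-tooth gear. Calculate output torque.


Given: N1 = 47, N2 = 57, T1 = 47 Nm
Using T2/T1 = N2/N1
T2 = T1 * N2 / N1
T2 = 47 * 57 / 47
T2 = 2679 / 47
T2 = 57 Nm

57 Nm


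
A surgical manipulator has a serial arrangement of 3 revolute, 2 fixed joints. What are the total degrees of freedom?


Given: serial robot with 3 revolute, 2 fixed joints
DOF contribution per joint type: revolute=1, prismatic=1, spherical=3, fixed=0
DOF = 3*1 + 2*0
DOF = 3

3


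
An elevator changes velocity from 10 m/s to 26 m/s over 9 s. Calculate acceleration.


Given: initial velocity v0 = 10 m/s, final velocity v = 26 m/s, time t = 9 s
Using a = (v - v0) / t
a = (26 - 10) / 9
a = 16 / 9
a = 16/9 m/s^2

16/9 m/s^2


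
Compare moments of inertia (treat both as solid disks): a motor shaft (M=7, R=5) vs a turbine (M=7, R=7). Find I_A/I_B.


Given: M1=7 kg, R1=5 m, M2=7 kg, R2=7 m
For a disk: I = (1/2)*M*R^2, so I_A/I_B = (M1*R1^2)/(M2*R2^2)
M1*R1^2 = 7*25 = 175
M2*R2^2 = 7*49 = 343
I_A/I_B = 175/343 = 25/49

25/49


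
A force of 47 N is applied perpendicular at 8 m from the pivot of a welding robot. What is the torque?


Given: F = 47 N, r = 8 m, angle = 90 deg (perpendicular)
Using tau = F * r * sin(90)
sin(90) = 1
tau = 47 * 8 * 1
tau = 376 Nm

376 Nm


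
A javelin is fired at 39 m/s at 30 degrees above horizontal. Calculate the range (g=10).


Given: v0 = 39 m/s, theta = 30 deg, g = 10 m/s^2
sin(2*30) = sin(60) = sqrt(3)/2
Using R = v0^2 * sin(2*theta) / g
R = 39^2 * (sqrt(3)/2) / 10
R = 1521 * sqrt(3) / 20
R = 1521/20*sqrt(3) m

1521/20*sqrt(3) m


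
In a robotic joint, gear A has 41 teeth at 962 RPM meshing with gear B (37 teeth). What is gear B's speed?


Given: N1 = 41 teeth, w1 = 962 RPM, N2 = 37 teeth
Using N1*w1 = N2*w2
w2 = N1*w1 / N2
w2 = 41*962 / 37
w2 = 39442 / 37
w2 = 1066 RPM

1066 RPM


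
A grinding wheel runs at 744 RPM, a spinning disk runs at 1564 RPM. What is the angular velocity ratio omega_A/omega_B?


Given: RPM_A = 744, RPM_B = 1564
omega = 2*pi*RPM/60, so omega_A/omega_B = RPM_A / RPM_B
omega_A/omega_B = 744 / 1564
omega_A/omega_B = 186/391

186/391


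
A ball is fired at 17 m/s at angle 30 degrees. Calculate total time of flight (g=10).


Given: v0 = 17 m/s, theta = 30 deg, g = 10 m/s^2
sin(30) = 1/2
Using T = 2*v0*sin(theta) / g
T = 2*17*1/2 / 10
T = 17 / 10
T = 17/10 s

17/10 s


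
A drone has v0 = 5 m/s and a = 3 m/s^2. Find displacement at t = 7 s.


Given: v0 = 5 m/s, a = 3 m/s^2, t = 7 s
Using s = v0*t + (1/2)*a*t^2
s = 5*7 + (1/2)*3*7^2
s = 35 + (1/2)*147
s = 35 + 147/2
s = 217/2

217/2 m


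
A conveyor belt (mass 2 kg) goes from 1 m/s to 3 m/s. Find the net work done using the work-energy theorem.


Given: m = 2 kg, v0 = 1 m/s, v = 3 m/s
Using W = (1/2)*m*(v^2 - v0^2)
v^2 = 3^2 = 9
v0^2 = 1^2 = 1
v^2 - v0^2 = 9 - 1 = 8
W = (1/2)*2*8 = 8 J

8 J


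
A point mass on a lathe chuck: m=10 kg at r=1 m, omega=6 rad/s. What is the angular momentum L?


Given: m = 10 kg, r = 1 m, omega = 6 rad/s
For a point mass: I = m*r^2
I = 10*1^2 = 10*1 = 10
L = I*omega = 10*6
L = 60 kg*m^2/s

60 kg*m^2/s


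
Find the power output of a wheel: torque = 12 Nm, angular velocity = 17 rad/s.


Given: tau = 12 Nm, omega = 17 rad/s
Using P = tau * omega
P = 12 * 17
P = 204 W

204 W


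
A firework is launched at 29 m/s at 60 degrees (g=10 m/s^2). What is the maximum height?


Given: v0 = 29 m/s, theta = 60 deg, g = 10 m/s^2
sin^2(60) = 3/4
Using H = v0^2 * sin^2(theta) / (2*g)
H = 29^2 * 3/4 / (2*10)
H = 841 * 3/4 / 20
H = 2523/4 / 20
H = 2523/80 m

2523/80 m


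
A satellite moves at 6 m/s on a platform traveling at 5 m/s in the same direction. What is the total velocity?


Given: object velocity = 6 m/s, platform velocity = 5 m/s (same direction)
Using classical velocity addition: v_total = v_object + v_platform
v_total = 6 + 5
v_total = 11 m/s

11 m/s


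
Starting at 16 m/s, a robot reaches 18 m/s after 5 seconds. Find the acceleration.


Given: initial velocity v0 = 16 m/s, final velocity v = 18 m/s, time t = 5 s
Using a = (v - v0) / t
a = (18 - 16) / 5
a = 2 / 5
a = 2/5 m/s^2

2/5 m/s^2


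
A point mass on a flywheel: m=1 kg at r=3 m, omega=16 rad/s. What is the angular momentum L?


Given: m = 1 kg, r = 3 m, omega = 16 rad/s
For a point mass: I = m*r^2
I = 1*3^2 = 1*9 = 9
L = I*omega = 9*16
L = 144 kg*m^2/s

144 kg*m^2/s


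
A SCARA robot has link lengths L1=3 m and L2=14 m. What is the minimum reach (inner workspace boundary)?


Given: L1 = 3 m, L2 = 14 m
For a 2-link planar arm, min reach = |L1 - L2| (second link folded back)
Min reach = |3 - 14|
Min reach = 11 m

11 m


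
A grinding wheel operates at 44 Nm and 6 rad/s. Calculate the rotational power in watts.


Given: tau = 44 Nm, omega = 6 rad/s
Using P = tau * omega
P = 44 * 6
P = 264 W

264 W


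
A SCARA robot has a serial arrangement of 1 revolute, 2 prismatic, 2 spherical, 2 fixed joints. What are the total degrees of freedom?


Given: serial robot with 1 revolute, 2 prismatic, 2 spherical, 2 fixed joints
DOF contribution per joint type: revolute=1, prismatic=1, spherical=3, fixed=0
DOF = 1*1 + 2*1 + 2*3 + 2*0
DOF = 9

9


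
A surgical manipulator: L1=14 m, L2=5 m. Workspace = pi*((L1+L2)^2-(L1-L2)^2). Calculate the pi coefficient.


Given: L1 = 14, L2 = 5
(L1+L2)^2 = (19)^2 = 361
(L1-L2)^2 = (9)^2 = 81
Difference = 361 - 81 = 280
This equals 4*L1*L2 = 4*14*5 = 280
Workspace area = 280*pi

280


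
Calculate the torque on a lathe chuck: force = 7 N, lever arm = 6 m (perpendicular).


Given: F = 7 N, r = 6 m, angle = 90 deg (perpendicular)
Using tau = F * r * sin(90)
sin(90) = 1
tau = 7 * 6 * 1
tau = 42 Nm

42 Nm


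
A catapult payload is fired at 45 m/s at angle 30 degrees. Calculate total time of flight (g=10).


Given: v0 = 45 m/s, theta = 30 deg, g = 10 m/s^2
sin(30) = 1/2
Using T = 2*v0*sin(theta) / g
T = 2*45*1/2 / 10
T = 45 / 10
T = 9/2 s

9/2 s


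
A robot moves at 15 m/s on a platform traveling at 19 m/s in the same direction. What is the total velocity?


Given: object velocity = 15 m/s, platform velocity = 19 m/s (same direction)
Using classical velocity addition: v_total = v_object + v_platform
v_total = 15 + 19
v_total = 34 m/s

34 m/s


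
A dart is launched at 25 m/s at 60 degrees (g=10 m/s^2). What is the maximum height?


Given: v0 = 25 m/s, theta = 60 deg, g = 10 m/s^2
sin^2(60) = 3/4
Using H = v0^2 * sin^2(theta) / (2*g)
H = 25^2 * 3/4 / (2*10)
H = 625 * 3/4 / 20
H = 1875/4 / 20
H = 375/16 m

375/16 m


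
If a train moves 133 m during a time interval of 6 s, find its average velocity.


Given: distance d = 133 m, time t = 6 s
Using v = d / t
v = 133 / 6
v = 133/6 m/s

133/6 m/s


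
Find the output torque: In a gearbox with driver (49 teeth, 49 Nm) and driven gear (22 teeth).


Given: N1 = 49, N2 = 22, T1 = 49 Nm
Using T2/T1 = N2/N1
T2 = T1 * N2 / N1
T2 = 49 * 22 / 49
T2 = 1078 / 49
T2 = 22 Nm

22 Nm


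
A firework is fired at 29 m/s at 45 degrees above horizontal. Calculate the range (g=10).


Given: v0 = 29 m/s, theta = 45 deg, g = 10 m/s^2
sin(2*45) = sin(90) = 1
Using R = v0^2 * sin(2*theta) / g
R = 29^2 * 1 / 10
R = 841 / 10
R = 841/10 m

841/10 m


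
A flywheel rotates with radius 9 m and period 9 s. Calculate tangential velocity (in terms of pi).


Given: radius r = 9 m, period T = 9 s
Using v = 2*pi*r / T
v = 2*pi*9 / 9
v = 18*pi / 9
v = 2*pi m/s

2*pi m/s


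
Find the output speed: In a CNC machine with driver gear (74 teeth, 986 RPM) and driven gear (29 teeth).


Given: N1 = 74 teeth, w1 = 986 RPM, N2 = 29 teeth
Using N1*w1 = N2*w2
w2 = N1*w1 / N2
w2 = 74*986 / 29
w2 = 72964 / 29
w2 = 2516 RPM

2516 RPM


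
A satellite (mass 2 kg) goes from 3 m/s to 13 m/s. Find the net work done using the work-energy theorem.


Given: m = 2 kg, v0 = 3 m/s, v = 13 m/s
Using W = (1/2)*m*(v^2 - v0^2)
v^2 = 13^2 = 169
v0^2 = 3^2 = 9
v^2 - v0^2 = 169 - 9 = 160
W = (1/2)*2*160 = 160 J

160 J


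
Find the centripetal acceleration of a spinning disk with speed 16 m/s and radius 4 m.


Given: v = 16 m/s, r = 4 m
Using a_c = v^2 / r
a_c = 16^2 / 4
a_c = 256 / 4
a_c = 64 m/s^2

64 m/s^2


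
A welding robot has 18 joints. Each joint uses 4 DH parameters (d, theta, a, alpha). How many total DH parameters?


Given: 18 joints, 4 DH parameters per joint (d, theta, a, alpha)
Total DH parameters = number_of_joints * 4
Total = 18 * 4
Total = 72

72


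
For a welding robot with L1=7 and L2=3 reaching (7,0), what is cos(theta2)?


Given: L1 = 7, L2 = 3, target (x, y) = (7, 0)
Using cos(theta2) = (x^2 + y^2 - L1^2 - L2^2) / (2*L1*L2)
x^2 + y^2 = 7^2 + 0 = 49
L1^2 + L2^2 = 49 + 9 = 58
Numerator = 49 - 58 = -9
Denominator = 2*7*3 = 42
cos(theta2) = -9/42 = -3/14

-3/14


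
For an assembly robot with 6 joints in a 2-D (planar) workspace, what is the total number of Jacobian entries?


Given: task space dimension = 2, joints = 6
Jacobian is a 2 x 6 matrix
Total entries = rows * columns
Total = 2 * 6
Total = 12

12


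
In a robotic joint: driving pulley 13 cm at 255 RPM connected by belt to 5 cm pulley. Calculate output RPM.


Given: D1 = 13 cm, w1 = 255 RPM, D2 = 5 cm
Using D1*w1 = D2*w2
w2 = D1*w1 / D2
w2 = 13*255 / 5
w2 = 3315 / 5
w2 = 663 RPM

663 RPM


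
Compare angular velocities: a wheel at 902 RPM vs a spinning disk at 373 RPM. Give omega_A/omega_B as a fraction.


Given: RPM_A = 902, RPM_B = 373
omega = 2*pi*RPM/60, so omega_A/omega_B = RPM_A / RPM_B
omega_A/omega_B = 902 / 373
omega_A/omega_B = 902/373

902/373


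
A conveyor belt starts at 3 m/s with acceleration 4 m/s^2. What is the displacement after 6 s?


Given: v0 = 3 m/s, a = 4 m/s^2, t = 6 s
Using s = v0*t + (1/2)*a*t^2
s = 3*6 + (1/2)*4*6^2
s = 18 + (1/2)*144
s = 18 + 72
s = 90

90 m


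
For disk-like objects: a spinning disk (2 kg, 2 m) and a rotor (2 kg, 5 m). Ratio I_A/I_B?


Given: M1=2 kg, R1=2 m, M2=2 kg, R2=5 m
For a disk: I = (1/2)*M*R^2, so I_A/I_B = (M1*R1^2)/(M2*R2^2)
M1*R1^2 = 2*4 = 8
M2*R2^2 = 2*25 = 50
I_A/I_B = 8/50 = 4/25

4/25


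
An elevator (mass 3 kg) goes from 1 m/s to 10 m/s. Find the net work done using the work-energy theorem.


Given: m = 3 kg, v0 = 1 m/s, v = 10 m/s
Using W = (1/2)*m*(v^2 - v0^2)
v^2 = 10^2 = 100
v0^2 = 1^2 = 1
v^2 - v0^2 = 100 - 1 = 99
W = (1/2)*3*99 = 297/2 J

297/2 J


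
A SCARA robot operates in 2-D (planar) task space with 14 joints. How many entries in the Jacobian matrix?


Given: task space dimension = 2, joints = 14
Jacobian is a 2 x 14 matrix
Total entries = rows * columns
Total = 2 * 14
Total = 28

28


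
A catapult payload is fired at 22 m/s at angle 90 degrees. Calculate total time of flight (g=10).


Given: v0 = 22 m/s, theta = 90 deg, g = 10 m/s^2
sin(90) = 1
Using T = 2*v0*sin(theta) / g
T = 2*22*1 / 10
T = 44 / 10
T = 22/5 s

22/5 s


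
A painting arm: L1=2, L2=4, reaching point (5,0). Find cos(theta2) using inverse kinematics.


Given: L1 = 2, L2 = 4, target (x, y) = (5, 0)
Using cos(theta2) = (x^2 + y^2 - L1^2 - L2^2) / (2*L1*L2)
x^2 + y^2 = 5^2 + 0 = 25
L1^2 + L2^2 = 4 + 16 = 20
Numerator = 25 - 20 = 5
Denominator = 2*2*4 = 16
cos(theta2) = 5/16 = 5/16

5/16


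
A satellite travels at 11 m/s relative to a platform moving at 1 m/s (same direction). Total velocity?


Given: object velocity = 11 m/s, platform velocity = 1 m/s (same direction)
Using classical velocity addition: v_total = v_object + v_platform
v_total = 11 + 1
v_total = 12 m/s

12 m/s


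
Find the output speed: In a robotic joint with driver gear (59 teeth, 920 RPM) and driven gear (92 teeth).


Given: N1 = 59 teeth, w1 = 920 RPM, N2 = 92 teeth
Using N1*w1 = N2*w2
w2 = N1*w1 / N2
w2 = 59*920 / 92
w2 = 54280 / 92
w2 = 590 RPM

590 RPM


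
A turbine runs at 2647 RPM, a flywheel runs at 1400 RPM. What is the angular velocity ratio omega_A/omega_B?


Given: RPM_A = 2647, RPM_B = 1400
omega = 2*pi*RPM/60, so omega_A/omega_B = RPM_A / RPM_B
omega_A/omega_B = 2647 / 1400
omega_A/omega_B = 2647/1400

2647/1400


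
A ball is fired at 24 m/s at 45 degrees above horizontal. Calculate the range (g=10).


Given: v0 = 24 m/s, theta = 45 deg, g = 10 m/s^2
sin(2*45) = sin(90) = 1
Using R = v0^2 * sin(2*theta) / g
R = 24^2 * 1 / 10
R = 576 / 10
R = 288/5 m

288/5 m


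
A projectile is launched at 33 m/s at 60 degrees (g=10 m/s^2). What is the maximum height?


Given: v0 = 33 m/s, theta = 60 deg, g = 10 m/s^2
sin^2(60) = 3/4
Using H = v0^2 * sin^2(theta) / (2*g)
H = 33^2 * 3/4 / (2*10)
H = 1089 * 3/4 / 20
H = 3267/4 / 20
H = 3267/80 m

3267/80 m


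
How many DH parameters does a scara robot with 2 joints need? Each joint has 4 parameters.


Given: 2 joints, 4 DH parameters per joint (d, theta, a, alpha)
Total DH parameters = number_of_joints * 4
Total = 2 * 4
Total = 8

8


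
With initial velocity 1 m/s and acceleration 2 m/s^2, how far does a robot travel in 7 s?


Given: v0 = 1 m/s, a = 2 m/s^2, t = 7 s
Using s = v0*t + (1/2)*a*t^2
s = 1*7 + (1/2)*2*7^2
s = 7 + (1/2)*98
s = 7 + 49
s = 56

56 m


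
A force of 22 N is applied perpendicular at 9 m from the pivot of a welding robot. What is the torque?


Given: F = 22 N, r = 9 m, angle = 90 deg (perpendicular)
Using tau = F * r * sin(90)
sin(90) = 1
tau = 22 * 9 * 1
tau = 198 Nm

198 Nm


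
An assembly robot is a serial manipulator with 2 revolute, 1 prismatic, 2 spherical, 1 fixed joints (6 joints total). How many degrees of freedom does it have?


Given: serial robot with 2 revolute, 1 prismatic, 2 spherical, 1 fixed joints
DOF contribution per joint type: revolute=1, prismatic=1, spherical=3, fixed=0
DOF = 2*1 + 1*1 + 2*3 + 1*0
DOF = 9

9


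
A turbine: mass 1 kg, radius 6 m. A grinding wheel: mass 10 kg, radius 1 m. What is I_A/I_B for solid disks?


Given: M1=1 kg, R1=6 m, M2=10 kg, R2=1 m
For a disk: I = (1/2)*M*R^2, so I_A/I_B = (M1*R1^2)/(M2*R2^2)
M1*R1^2 = 1*36 = 36
M2*R2^2 = 10*1 = 10
I_A/I_B = 36/10 = 18/5

18/5


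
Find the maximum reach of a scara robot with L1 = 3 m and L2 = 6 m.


Given: L1 = 3 m, L2 = 6 m
For a 2-link planar arm, max reach = L1 + L2 (fully extended)
Max reach = 3 + 6
Max reach = 9 m

9 m


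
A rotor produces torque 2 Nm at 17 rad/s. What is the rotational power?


Given: tau = 2 Nm, omega = 17 rad/s
Using P = tau * omega
P = 2 * 17
P = 34 W

34 W


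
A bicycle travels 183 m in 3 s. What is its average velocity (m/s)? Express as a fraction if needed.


Given: distance d = 183 m, time t = 3 s
Using v = d / t
v = 183 / 3
v = 61 m/s

61 m/s


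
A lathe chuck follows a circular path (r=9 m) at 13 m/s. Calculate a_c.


Given: v = 13 m/s, r = 9 m
Using a_c = v^2 / r
a_c = 13^2 / 9
a_c = 169 / 9
a_c = 169/9 m/s^2

169/9 m/s^2


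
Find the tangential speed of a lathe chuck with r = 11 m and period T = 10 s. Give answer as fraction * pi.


Given: radius r = 11 m, period T = 10 s
Using v = 2*pi*r / T
v = 2*pi*11 / 10
v = 22*pi / 10
v = 11/5*pi m/s

11/5*pi m/s


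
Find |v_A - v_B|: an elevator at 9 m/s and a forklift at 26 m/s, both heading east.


Given: v_A = 9 m/s east, v_B = 26 m/s east
Both move in the same direction; relative speed = |v_A - v_B|
|9 - 26| = |-17|
= 17 m/s

17 m/s


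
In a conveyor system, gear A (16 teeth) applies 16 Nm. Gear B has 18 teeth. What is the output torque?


Given: N1 = 16, N2 = 18, T1 = 16 Nm
Using T2/T1 = N2/N1
T2 = T1 * N2 / N1
T2 = 16 * 18 / 16
T2 = 288 / 16
T2 = 18 Nm

18 Nm


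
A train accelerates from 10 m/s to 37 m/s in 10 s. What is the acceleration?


Given: initial velocity v0 = 10 m/s, final velocity v = 37 m/s, time t = 10 s
Using a = (v - v0) / t
a = (37 - 10) / 10
a = 27 / 10
a = 27/10 m/s^2

27/10 m/s^2


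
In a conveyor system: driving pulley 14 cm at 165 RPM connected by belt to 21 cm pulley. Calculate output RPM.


Given: D1 = 14 cm, w1 = 165 RPM, D2 = 21 cm
Using D1*w1 = D2*w2
w2 = D1*w1 / D2
w2 = 14*165 / 21
w2 = 2310 / 21
w2 = 110 RPM

110 RPM


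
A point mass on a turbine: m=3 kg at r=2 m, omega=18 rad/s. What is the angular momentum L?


Given: m = 3 kg, r = 2 m, omega = 18 rad/s
For a point mass: I = m*r^2
I = 3*2^2 = 3*4 = 12
L = I*omega = 12*18
L = 216 kg*m^2/s

216 kg*m^2/s


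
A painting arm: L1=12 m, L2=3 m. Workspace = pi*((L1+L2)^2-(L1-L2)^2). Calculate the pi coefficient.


Given: L1 = 12, L2 = 3
(L1+L2)^2 = (15)^2 = 225
(L1-L2)^2 = (9)^2 = 81
Difference = 225 - 81 = 144
This equals 4*L1*L2 = 4*12*3 = 144
Workspace area = 144*pi

144


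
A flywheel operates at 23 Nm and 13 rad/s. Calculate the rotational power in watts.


Given: tau = 23 Nm, omega = 13 rad/s
Using P = tau * omega
P = 23 * 13
P = 299 W

299 W


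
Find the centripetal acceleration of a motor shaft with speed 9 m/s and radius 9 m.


Given: v = 9 m/s, r = 9 m
Using a_c = v^2 / r
a_c = 9^2 / 9
a_c = 81 / 9
a_c = 9 m/s^2

9 m/s^2


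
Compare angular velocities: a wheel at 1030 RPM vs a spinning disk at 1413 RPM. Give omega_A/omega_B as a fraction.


Given: RPM_A = 1030, RPM_B = 1413
omega = 2*pi*RPM/60, so omega_A/omega_B = RPM_A / RPM_B
omega_A/omega_B = 1030 / 1413
omega_A/omega_B = 1030/1413

1030/1413


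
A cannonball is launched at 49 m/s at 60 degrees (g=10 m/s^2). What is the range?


Given: v0 = 49 m/s, theta = 60 deg, g = 10 m/s^2
sin(2*60) = sin(120) = sqrt(3)/2
Using R = v0^2 * sin(2*theta) / g
R = 49^2 * (sqrt(3)/2) / 10
R = 2401 * sqrt(3) / 20
R = 2401/20*sqrt(3) m

2401/20*sqrt(3) m


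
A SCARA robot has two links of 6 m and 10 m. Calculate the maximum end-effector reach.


Given: L1 = 6 m, L2 = 10 m
For a 2-link planar arm, max reach = L1 + L2 (fully extended)
Max reach = 6 + 10
Max reach = 16 m

16 m


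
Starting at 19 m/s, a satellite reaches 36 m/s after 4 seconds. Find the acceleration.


Given: initial velocity v0 = 19 m/s, final velocity v = 36 m/s, time t = 4 s
Using a = (v - v0) / t
a = (36 - 19) / 4
a = 17 / 4
a = 17/4 m/s^2

17/4 m/s^2


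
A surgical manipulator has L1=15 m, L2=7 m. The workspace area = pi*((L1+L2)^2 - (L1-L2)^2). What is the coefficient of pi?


Given: L1 = 15, L2 = 7
(L1+L2)^2 = (22)^2 = 484
(L1-L2)^2 = (8)^2 = 64
Difference = 484 - 64 = 420
This equals 4*L1*L2 = 4*15*7 = 420
Workspace area = 420*pi

420


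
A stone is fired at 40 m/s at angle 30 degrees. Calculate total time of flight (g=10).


Given: v0 = 40 m/s, theta = 30 deg, g = 10 m/s^2
sin(30) = 1/2
Using T = 2*v0*sin(theta) / g
T = 2*40*1/2 / 10
T = 40 / 10
T = 4 s

4 s


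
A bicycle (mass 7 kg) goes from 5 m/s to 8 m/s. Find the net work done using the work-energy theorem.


Given: m = 7 kg, v0 = 5 m/s, v = 8 m/s
Using W = (1/2)*m*(v^2 - v0^2)
v^2 = 8^2 = 64
v0^2 = 5^2 = 25
v^2 - v0^2 = 64 - 25 = 39
W = (1/2)*7*39 = 273/2 J

273/2 J


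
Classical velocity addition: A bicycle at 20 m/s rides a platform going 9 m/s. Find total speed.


Given: object velocity = 20 m/s, platform velocity = 9 m/s (same direction)
Using classical velocity addition: v_total = v_object + v_platform
v_total = 20 + 9
v_total = 29 m/s

29 m/s


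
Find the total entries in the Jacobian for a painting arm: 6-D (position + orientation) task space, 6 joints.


Given: task space dimension = 6, joints = 6
Jacobian is a 6 x 6 matrix
Total entries = rows * columns
Total = 6 * 6
Total = 36

36


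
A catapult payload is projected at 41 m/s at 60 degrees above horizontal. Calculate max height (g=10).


Given: v0 = 41 m/s, theta = 60 deg, g = 10 m/s^2
sin^2(60) = 3/4
Using H = v0^2 * sin^2(theta) / (2*g)
H = 41^2 * 3/4 / (2*10)
H = 1681 * 3/4 / 20
H = 5043/4 / 20
H = 5043/80 m

5043/80 m


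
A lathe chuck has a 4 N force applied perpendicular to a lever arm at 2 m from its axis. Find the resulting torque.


Given: F = 4 N, r = 2 m, angle = 90 deg (perpendicular)
Using tau = F * r * sin(90)
sin(90) = 1
tau = 4 * 2 * 1
tau = 8 Nm

8 Nm


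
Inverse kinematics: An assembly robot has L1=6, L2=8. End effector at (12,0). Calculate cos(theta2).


Given: L1 = 6, L2 = 8, target (x, y) = (12, 0)
Using cos(theta2) = (x^2 + y^2 - L1^2 - L2^2) / (2*L1*L2)
x^2 + y^2 = 12^2 + 0 = 144
L1^2 + L2^2 = 36 + 64 = 100
Numerator = 144 - 100 = 44
Denominator = 2*6*8 = 96
cos(theta2) = 44/96 = 11/24

11/24


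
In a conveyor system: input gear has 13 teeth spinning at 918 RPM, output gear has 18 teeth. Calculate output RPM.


Given: N1 = 13 teeth, w1 = 918 RPM, N2 = 18 teeth
Using N1*w1 = N2*w2
w2 = N1*w1 / N2
w2 = 13*918 / 18
w2 = 11934 / 18
w2 = 663 RPM

663 RPM


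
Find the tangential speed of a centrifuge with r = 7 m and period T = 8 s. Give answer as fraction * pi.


Given: radius r = 7 m, period T = 8 s
Using v = 2*pi*r / T
v = 2*pi*7 / 8
v = 14*pi / 8
v = 7/4*pi m/s

7/4*pi m/s


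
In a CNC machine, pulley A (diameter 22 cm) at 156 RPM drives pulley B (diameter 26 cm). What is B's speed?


Given: D1 = 22 cm, w1 = 156 RPM, D2 = 26 cm
Using D1*w1 = D2*w2
w2 = D1*w1 / D2
w2 = 22*156 / 26
w2 = 3432 / 26
w2 = 132 RPM

132 RPM


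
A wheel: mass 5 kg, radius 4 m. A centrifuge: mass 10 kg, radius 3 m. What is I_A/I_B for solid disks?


Given: M1=5 kg, R1=4 m, M2=10 kg, R2=3 m
For a disk: I = (1/2)*M*R^2, so I_A/I_B = (M1*R1^2)/(M2*R2^2)
M1*R1^2 = 5*16 = 80
M2*R2^2 = 10*9 = 90
I_A/I_B = 80/90 = 8/9

8/9


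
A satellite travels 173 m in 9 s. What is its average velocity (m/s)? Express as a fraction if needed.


Given: distance d = 173 m, time t = 9 s
Using v = d / t
v = 173 / 9
v = 173/9 m/s

173/9 m/s


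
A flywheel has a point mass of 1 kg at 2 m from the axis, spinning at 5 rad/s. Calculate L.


Given: m = 1 kg, r = 2 m, omega = 5 rad/s
For a point mass: I = m*r^2
I = 1*2^2 = 1*4 = 4
L = I*omega = 4*5
L = 20 kg*m^2/s

20 kg*m^2/s


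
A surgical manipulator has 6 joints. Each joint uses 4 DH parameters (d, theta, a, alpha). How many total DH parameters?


Given: 6 joints, 4 DH parameters per joint (d, theta, a, alpha)
Total DH parameters = number_of_joints * 4
Total = 6 * 4
Total = 24

24


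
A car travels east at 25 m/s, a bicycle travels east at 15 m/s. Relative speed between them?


Given: v_A = 25 m/s east, v_B = 15 m/s east
Both move in the same direction; relative speed = |v_A - v_B|
|25 - 15| = |10|
= 10 m/s

10 m/s


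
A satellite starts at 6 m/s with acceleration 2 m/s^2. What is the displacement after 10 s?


Given: v0 = 6 m/s, a = 2 m/s^2, t = 10 s
Using s = v0*t + (1/2)*a*t^2
s = 6*10 + (1/2)*2*10^2
s = 60 + (1/2)*200
s = 60 + 100
s = 160

160 m


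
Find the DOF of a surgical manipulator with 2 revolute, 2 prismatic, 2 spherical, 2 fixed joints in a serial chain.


Given: serial robot with 2 revolute, 2 prismatic, 2 spherical, 2 fixed joints
DOF contribution per joint type: revolute=1, prismatic=1, spherical=3, fixed=0
DOF = 2*1 + 2*1 + 2*3 + 2*0
DOF = 10

10


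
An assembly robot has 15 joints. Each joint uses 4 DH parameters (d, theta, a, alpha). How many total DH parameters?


Given: 15 joints, 4 DH parameters per joint (d, theta, a, alpha)
Total DH parameters = number_of_joints * 4
Total = 15 * 4
Total = 60

60


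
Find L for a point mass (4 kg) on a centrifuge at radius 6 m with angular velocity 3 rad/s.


Given: m = 4 kg, r = 6 m, omega = 3 rad/s
For a point mass: I = m*r^2
I = 4*6^2 = 4*36 = 144
L = I*omega = 144*3
L = 432 kg*m^2/s

432 kg*m^2/s


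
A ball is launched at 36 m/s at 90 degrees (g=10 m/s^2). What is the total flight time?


Given: v0 = 36 m/s, theta = 90 deg, g = 10 m/s^2
sin(90) = 1
Using T = 2*v0*sin(theta) / g
T = 2*36*1 / 10
T = 72 / 10
T = 36/5 s

36/5 s


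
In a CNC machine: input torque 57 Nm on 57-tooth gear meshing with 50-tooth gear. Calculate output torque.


Given: N1 = 57, N2 = 50, T1 = 57 Nm
Using T2/T1 = N2/N1
T2 = T1 * N2 / N1
T2 = 57 * 50 / 57
T2 = 2850 / 57
T2 = 50 Nm

50 Nm


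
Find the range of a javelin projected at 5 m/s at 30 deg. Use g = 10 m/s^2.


Given: v0 = 5 m/s, theta = 30 deg, g = 10 m/s^2
sin(2*30) = sin(60) = sqrt(3)/2
Using R = v0^2 * sin(2*theta) / g
R = 5^2 * (sqrt(3)/2) / 10
R = 25 * sqrt(3) / 20
R = 5/4*sqrt(3) m

5/4*sqrt(3) m


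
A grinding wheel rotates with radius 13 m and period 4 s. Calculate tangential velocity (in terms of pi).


Given: radius r = 13 m, period T = 4 s
Using v = 2*pi*r / T
v = 2*pi*13 / 4
v = 26*pi / 4
v = 13/2*pi m/s

13/2*pi m/s


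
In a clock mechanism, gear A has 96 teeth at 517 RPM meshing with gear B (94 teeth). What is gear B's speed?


Given: N1 = 96 teeth, w1 = 517 RPM, N2 = 94 teeth
Using N1*w1 = N2*w2
w2 = N1*w1 / N2
w2 = 96*517 / 94
w2 = 49632 / 94
w2 = 528 RPM

528 RPM


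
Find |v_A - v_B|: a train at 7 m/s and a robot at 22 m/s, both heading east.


Given: v_A = 7 m/s east, v_B = 22 m/s east
Both move in the same direction; relative speed = |v_A - v_B|
|7 - 22| = |-15|
= 15 m/s

15 m/s


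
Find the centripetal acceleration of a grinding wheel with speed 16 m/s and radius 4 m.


Given: v = 16 m/s, r = 4 m
Using a_c = v^2 / r
a_c = 16^2 / 4
a_c = 256 / 4
a_c = 64 m/s^2

64 m/s^2


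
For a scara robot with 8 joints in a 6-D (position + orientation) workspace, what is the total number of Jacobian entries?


Given: task space dimension = 6, joints = 8
Jacobian is a 6 x 8 matrix
Total entries = rows * columns
Total = 6 * 8
Total = 48

48


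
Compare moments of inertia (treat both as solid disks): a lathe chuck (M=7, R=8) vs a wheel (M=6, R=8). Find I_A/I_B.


Given: M1=7 kg, R1=8 m, M2=6 kg, R2=8 m
For a disk: I = (1/2)*M*R^2, so I_A/I_B = (M1*R1^2)/(M2*R2^2)
M1*R1^2 = 7*64 = 448
M2*R2^2 = 6*64 = 384
I_A/I_B = 448/384 = 7/6

7/6


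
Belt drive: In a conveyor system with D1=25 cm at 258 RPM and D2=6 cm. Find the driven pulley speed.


Given: D1 = 25 cm, w1 = 258 RPM, D2 = 6 cm
Using D1*w1 = D2*w2
w2 = D1*w1 / D2
w2 = 25*258 / 6
w2 = 6450 / 6
w2 = 1075 RPM

1075 RPM


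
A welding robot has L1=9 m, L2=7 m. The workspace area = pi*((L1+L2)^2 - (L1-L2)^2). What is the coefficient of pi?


Given: L1 = 9, L2 = 7
(L1+L2)^2 = (16)^2 = 256
(L1-L2)^2 = (2)^2 = 4
Difference = 256 - 4 = 252
This equals 4*L1*L2 = 4*9*7 = 252
Workspace area = 252*pi

252


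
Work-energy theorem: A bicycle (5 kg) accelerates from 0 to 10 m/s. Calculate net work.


Given: m = 5 kg, v0 = 0 m/s, v = 10 m/s
Using W = (1/2)*m*(v^2 - v0^2)
v^2 = 10^2 = 100
v0^2 = 0^2 = 0
v^2 - v0^2 = 100 - 0 = 100
W = (1/2)*5*100 = 250 J

250 J


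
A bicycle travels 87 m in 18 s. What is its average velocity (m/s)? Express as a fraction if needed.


Given: distance d = 87 m, time t = 18 s
Using v = d / t
v = 87 / 18
v = 29/6 m/s

29/6 m/s


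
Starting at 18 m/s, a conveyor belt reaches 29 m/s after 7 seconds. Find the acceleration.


Given: initial velocity v0 = 18 m/s, final velocity v = 29 m/s, time t = 7 s
Using a = (v - v0) / t
a = (29 - 18) / 7
a = 11 / 7
a = 11/7 m/s^2

11/7 m/s^2


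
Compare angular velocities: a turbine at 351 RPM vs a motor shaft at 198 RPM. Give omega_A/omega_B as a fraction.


Given: RPM_A = 351, RPM_B = 198
omega = 2*pi*RPM/60, so omega_A/omega_B = RPM_A / RPM_B
omega_A/omega_B = 351 / 198
omega_A/omega_B = 39/22

39/22


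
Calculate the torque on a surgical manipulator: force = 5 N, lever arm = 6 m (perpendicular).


Given: F = 5 N, r = 6 m, angle = 90 deg (perpendicular)
Using tau = F * r * sin(90)
sin(90) = 1
tau = 5 * 6 * 1
tau = 30 Nm

30 Nm


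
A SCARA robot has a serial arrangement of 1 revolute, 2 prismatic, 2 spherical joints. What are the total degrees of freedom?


Given: serial robot with 1 revolute, 2 prismatic, 2 spherical joints
DOF contribution per joint type: revolute=1, prismatic=1, spherical=3, fixed=0
DOF = 1*1 + 2*1 + 2*3
DOF = 9

9


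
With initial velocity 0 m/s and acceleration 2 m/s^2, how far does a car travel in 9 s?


Given: v0 = 0 m/s, a = 2 m/s^2, t = 9 s
Using s = v0*t + (1/2)*a*t^2
s = 0*9 + (1/2)*2*9^2
s = 0 + (1/2)*162
s = 0 + 81
s = 81

81 m


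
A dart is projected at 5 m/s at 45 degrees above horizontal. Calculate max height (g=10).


Given: v0 = 5 m/s, theta = 45 deg, g = 10 m/s^2
sin^2(45) = 1/2
Using H = v0^2 * sin^2(theta) / (2*g)
H = 5^2 * 1/2 / (2*10)
H = 25 * 1/2 / 20
H = 25/2 / 20
H = 5/8 m

5/8 m


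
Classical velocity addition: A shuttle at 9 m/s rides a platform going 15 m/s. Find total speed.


Given: object velocity = 9 m/s, platform velocity = 15 m/s (same direction)
Using classical velocity addition: v_total = v_object + v_platform
v_total = 9 + 15
v_total = 24 m/s

24 m/s


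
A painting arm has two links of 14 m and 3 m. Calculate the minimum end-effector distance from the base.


Given: L1 = 14 m, L2 = 3 m
For a 2-link planar arm, min reach = |L1 - L2| (second link folded back)
Min reach = |14 - 3|
Min reach = 11 m

11 m


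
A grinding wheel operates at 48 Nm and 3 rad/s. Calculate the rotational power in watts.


Given: tau = 48 Nm, omega = 3 rad/s
Using P = tau * omega
P = 48 * 3
P = 144 W

144 W


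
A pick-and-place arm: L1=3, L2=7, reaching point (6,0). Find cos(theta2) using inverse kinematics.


Given: L1 = 3, L2 = 7, target (x, y) = (6, 0)
Using cos(theta2) = (x^2 + y^2 - L1^2 - L2^2) / (2*L1*L2)
x^2 + y^2 = 6^2 + 0 = 36
L1^2 + L2^2 = 9 + 49 = 58
Numerator = 36 - 58 = -22
Denominator = 2*3*7 = 42
cos(theta2) = -22/42 = -11/21

-11/21


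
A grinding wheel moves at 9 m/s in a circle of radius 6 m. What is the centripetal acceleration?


Given: v = 9 m/s, r = 6 m
Using a_c = v^2 / r
a_c = 9^2 / 6
a_c = 81 / 6
a_c = 27/2 m/s^2

27/2 m/s^2


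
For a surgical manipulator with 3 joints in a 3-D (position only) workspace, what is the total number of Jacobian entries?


Given: task space dimension = 3, joints = 3
Jacobian is a 3 x 3 matrix
Total entries = rows * columns
Total = 3 * 3
Total = 9

9


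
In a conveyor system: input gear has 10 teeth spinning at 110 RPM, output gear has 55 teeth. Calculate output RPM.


Given: N1 = 10 teeth, w1 = 110 RPM, N2 = 55 teeth
Using N1*w1 = N2*w2
w2 = N1*w1 / N2
w2 = 10*110 / 55
w2 = 1100 / 55
w2 = 20 RPM

20 RPM


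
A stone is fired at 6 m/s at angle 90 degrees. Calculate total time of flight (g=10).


Given: v0 = 6 m/s, theta = 90 deg, g = 10 m/s^2
sin(90) = 1
Using T = 2*v0*sin(theta) / g
T = 2*6*1 / 10
T = 12 / 10
T = 6/5 s

6/5 s


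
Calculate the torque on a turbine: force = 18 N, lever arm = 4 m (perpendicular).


Given: F = 18 N, r = 4 m, angle = 90 deg (perpendicular)
Using tau = F * r * sin(90)
sin(90) = 1
tau = 18 * 4 * 1
tau = 72 Nm

72 Nm


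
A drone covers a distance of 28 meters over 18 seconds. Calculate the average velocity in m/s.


Given: distance d = 28 m, time t = 18 s
Using v = d / t
v = 28 / 18
v = 14/9 m/s

14/9 m/s


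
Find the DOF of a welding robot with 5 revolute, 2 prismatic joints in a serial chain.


Given: serial robot with 5 revolute, 2 prismatic joints
DOF contribution per joint type: revolute=1, prismatic=1, spherical=3, fixed=0
DOF = 5*1 + 2*1
DOF = 7

7


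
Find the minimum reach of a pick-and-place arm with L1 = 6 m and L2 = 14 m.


Given: L1 = 6 m, L2 = 14 m
For a 2-link planar arm, min reach = |L1 - L2| (second link folded back)
Min reach = |6 - 14|
Min reach = 8 m

8 m
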